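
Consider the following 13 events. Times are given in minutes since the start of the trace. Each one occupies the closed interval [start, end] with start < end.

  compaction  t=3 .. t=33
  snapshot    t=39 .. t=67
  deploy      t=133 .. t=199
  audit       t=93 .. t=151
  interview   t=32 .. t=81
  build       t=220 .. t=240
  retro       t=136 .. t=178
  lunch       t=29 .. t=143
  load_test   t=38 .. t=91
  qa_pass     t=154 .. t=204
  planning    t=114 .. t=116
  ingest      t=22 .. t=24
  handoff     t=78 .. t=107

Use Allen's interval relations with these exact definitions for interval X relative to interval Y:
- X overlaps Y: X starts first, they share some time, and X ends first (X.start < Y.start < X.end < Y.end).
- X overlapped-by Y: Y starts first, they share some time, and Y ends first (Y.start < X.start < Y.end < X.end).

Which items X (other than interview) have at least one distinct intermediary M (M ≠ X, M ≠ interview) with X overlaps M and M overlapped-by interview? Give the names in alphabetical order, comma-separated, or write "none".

load_test

Target interview = [t=32, t=81].
Intermediaries M with M overlapped-by interview: handoff, load_test.
Via handoff — items with X overlaps handoff: load_test.
Via load_test — items with X overlaps load_test: none.
Union: load_test.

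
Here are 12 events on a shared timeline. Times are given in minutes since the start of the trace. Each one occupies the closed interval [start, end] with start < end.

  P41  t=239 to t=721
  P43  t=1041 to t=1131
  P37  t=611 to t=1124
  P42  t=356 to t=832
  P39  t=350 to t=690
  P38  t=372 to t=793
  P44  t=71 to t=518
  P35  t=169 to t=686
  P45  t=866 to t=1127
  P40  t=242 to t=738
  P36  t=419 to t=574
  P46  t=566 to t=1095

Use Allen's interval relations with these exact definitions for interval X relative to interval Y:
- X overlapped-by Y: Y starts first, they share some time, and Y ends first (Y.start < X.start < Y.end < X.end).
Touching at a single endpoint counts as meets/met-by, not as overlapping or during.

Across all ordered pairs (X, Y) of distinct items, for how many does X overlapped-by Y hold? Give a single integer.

38

Checking all 132 ordered pairs for relation 'overlapped-by'; matching pairs in alphabetical order:
(P35, P44): P35 overlapped-by P44 ✓
(P36, P44): P36 overlapped-by P44 ✓
(P37, P35): P37 overlapped-by P35 ✓
(P37, P38): P37 overlapped-by P38 ✓
(P37, P39): P37 overlapped-by P39 ✓
(P37, P40): P37 overlapped-by P40 ✓
(P37, P41): P37 overlapped-by P41 ✓
(P37, P42): P37 overlapped-by P42 ✓
(P37, P46): P37 overlapped-by P46 ✓
(P38, P35): P38 overlapped-by P35 ✓
(P38, P39): P38 overlapped-by P39 ✓
(P38, P40): P38 overlapped-by P40 ✓
(P38, P41): P38 overlapped-by P41 ✓
(P38, P44): P38 overlapped-by P44 ✓
(P39, P35): P39 overlapped-by P35 ✓
(P39, P44): P39 overlapped-by P44 ✓
(P40, P35): P40 overlapped-by P35 ✓
(P40, P41): P40 overlapped-by P41 ✓
(P40, P44): P40 overlapped-by P44 ✓
(P41, P35): P41 overlapped-by P35 ✓
(P41, P44): P41 overlapped-by P44 ✓
(P42, P35): P42 overlapped-by P35 ✓
(P42, P39): P42 overlapped-by P39 ✓
(P42, P40): P42 overlapped-by P40 ✓
... plus 14 further pairs not listed.
Count: 38.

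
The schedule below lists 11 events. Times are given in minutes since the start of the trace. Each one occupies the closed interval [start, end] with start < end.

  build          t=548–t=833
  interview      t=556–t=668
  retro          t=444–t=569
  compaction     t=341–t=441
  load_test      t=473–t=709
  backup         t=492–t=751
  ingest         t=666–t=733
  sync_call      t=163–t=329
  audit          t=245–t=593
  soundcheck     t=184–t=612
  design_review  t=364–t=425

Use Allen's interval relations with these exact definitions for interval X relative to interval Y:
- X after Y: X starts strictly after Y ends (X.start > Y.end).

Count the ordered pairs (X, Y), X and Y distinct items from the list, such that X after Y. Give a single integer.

Checking all 110 ordered pairs for relation 'after'; matching pairs in alphabetical order:
(backup, compaction): backup after compaction ✓
(backup, design_review): backup after design_review ✓
(backup, sync_call): backup after sync_call ✓
(build, compaction): build after compaction ✓
(build, design_review): build after design_review ✓
(build, sync_call): build after sync_call ✓
(compaction, sync_call): compaction after sync_call ✓
(design_review, sync_call): design_review after sync_call ✓
(ingest, audit): ingest after audit ✓
(ingest, compaction): ingest after compaction ✓
(ingest, design_review): ingest after design_review ✓
(ingest, retro): ingest after retro ✓
(ingest, soundcheck): ingest after soundcheck ✓
(ingest, sync_call): ingest after sync_call ✓
(interview, compaction): interview after compaction ✓
(interview, design_review): interview after design_review ✓
(interview, sync_call): interview after sync_call ✓
(load_test, compaction): load_test after compaction ✓
(load_test, design_review): load_test after design_review ✓
(load_test, sync_call): load_test after sync_call ✓
(retro, compaction): retro after compaction ✓
(retro, design_review): retro after design_review ✓
(retro, sync_call): retro after sync_call ✓
Count: 23.

23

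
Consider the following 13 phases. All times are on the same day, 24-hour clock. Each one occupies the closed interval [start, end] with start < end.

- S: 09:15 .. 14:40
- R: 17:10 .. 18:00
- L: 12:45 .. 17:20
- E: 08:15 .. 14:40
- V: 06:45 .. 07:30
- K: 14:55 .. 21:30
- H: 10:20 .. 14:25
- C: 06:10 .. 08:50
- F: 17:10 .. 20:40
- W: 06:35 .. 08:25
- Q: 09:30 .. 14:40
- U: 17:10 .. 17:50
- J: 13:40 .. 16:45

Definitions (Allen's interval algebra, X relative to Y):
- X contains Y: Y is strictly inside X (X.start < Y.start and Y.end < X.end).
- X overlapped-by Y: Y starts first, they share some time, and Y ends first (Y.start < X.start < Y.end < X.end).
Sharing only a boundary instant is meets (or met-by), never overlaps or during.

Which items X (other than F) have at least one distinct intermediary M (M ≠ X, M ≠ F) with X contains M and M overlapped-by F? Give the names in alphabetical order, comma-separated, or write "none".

none

Target F = [17:10, 20:40].
Intermediaries M with M overlapped-by F: none.
Union: none.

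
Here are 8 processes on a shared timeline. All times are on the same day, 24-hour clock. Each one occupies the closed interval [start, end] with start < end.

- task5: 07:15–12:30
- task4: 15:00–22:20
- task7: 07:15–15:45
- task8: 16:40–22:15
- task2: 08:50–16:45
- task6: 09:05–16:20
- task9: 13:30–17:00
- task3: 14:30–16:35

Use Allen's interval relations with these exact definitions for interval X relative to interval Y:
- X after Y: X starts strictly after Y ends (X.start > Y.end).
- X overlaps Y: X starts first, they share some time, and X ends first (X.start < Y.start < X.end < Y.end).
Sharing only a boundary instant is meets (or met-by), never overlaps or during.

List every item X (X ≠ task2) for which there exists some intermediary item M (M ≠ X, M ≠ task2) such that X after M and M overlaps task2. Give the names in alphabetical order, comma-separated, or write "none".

task3, task4, task8, task9

Target task2 = [08:50, 16:45].
Intermediaries M with M overlaps task2: task5, task7.
Via task5 — items with X after task5: task3, task4, task8, task9.
Via task7 — items with X after task7: task8.
Union: task3, task4, task8, task9.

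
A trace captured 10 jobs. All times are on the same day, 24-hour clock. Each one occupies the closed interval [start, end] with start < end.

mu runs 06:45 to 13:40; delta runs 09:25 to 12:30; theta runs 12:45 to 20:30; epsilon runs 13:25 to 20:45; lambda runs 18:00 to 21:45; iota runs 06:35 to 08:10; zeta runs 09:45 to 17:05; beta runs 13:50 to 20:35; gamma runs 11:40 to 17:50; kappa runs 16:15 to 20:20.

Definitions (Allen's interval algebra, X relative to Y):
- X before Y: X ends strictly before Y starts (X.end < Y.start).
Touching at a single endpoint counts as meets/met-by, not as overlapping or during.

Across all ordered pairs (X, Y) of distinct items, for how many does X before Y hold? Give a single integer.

Checking all 90 ordered pairs for relation 'before'; matching pairs in alphabetical order:
(delta, beta): delta before beta ✓
(delta, epsilon): delta before epsilon ✓
(delta, kappa): delta before kappa ✓
(delta, lambda): delta before lambda ✓
(delta, theta): delta before theta ✓
(gamma, lambda): gamma before lambda ✓
(iota, beta): iota before beta ✓
(iota, delta): iota before delta ✓
(iota, epsilon): iota before epsilon ✓
(iota, gamma): iota before gamma ✓
(iota, kappa): iota before kappa ✓
(iota, lambda): iota before lambda ✓
(iota, theta): iota before theta ✓
(iota, zeta): iota before zeta ✓
(mu, beta): mu before beta ✓
(mu, kappa): mu before kappa ✓
(mu, lambda): mu before lambda ✓
(zeta, lambda): zeta before lambda ✓
Count: 18.

18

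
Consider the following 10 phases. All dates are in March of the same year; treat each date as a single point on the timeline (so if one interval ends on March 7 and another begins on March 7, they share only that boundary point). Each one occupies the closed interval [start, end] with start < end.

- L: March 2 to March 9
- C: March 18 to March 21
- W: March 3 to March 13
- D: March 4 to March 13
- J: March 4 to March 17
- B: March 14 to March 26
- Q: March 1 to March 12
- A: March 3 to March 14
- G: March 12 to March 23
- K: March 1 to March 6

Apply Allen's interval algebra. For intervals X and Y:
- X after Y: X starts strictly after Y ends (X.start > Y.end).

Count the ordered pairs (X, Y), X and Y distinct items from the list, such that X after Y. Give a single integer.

Checking all 90 ordered pairs for relation 'after'; matching pairs in alphabetical order:
(B, D): B after D ✓
(B, K): B after K ✓
(B, L): B after L ✓
(B, Q): B after Q ✓
(B, W): B after W ✓
(C, A): C after A ✓
(C, D): C after D ✓
(C, J): C after J ✓
(C, K): C after K ✓
(C, L): C after L ✓
(C, Q): C after Q ✓
(C, W): C after W ✓
(G, K): G after K ✓
(G, L): G after L ✓
Count: 14.

14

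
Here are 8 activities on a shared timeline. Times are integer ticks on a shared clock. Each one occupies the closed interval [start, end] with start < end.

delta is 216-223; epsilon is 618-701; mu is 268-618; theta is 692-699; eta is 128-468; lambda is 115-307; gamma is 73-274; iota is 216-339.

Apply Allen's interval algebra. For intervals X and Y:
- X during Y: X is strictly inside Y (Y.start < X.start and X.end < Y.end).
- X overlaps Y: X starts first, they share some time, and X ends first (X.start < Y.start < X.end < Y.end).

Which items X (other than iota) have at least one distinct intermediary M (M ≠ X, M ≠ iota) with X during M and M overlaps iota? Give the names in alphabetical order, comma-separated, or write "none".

delta

Target iota = [216, 339].
Intermediaries M with M overlaps iota: gamma, lambda.
Via gamma — items with X during gamma: delta.
Via lambda — items with X during lambda: delta.
Union: delta.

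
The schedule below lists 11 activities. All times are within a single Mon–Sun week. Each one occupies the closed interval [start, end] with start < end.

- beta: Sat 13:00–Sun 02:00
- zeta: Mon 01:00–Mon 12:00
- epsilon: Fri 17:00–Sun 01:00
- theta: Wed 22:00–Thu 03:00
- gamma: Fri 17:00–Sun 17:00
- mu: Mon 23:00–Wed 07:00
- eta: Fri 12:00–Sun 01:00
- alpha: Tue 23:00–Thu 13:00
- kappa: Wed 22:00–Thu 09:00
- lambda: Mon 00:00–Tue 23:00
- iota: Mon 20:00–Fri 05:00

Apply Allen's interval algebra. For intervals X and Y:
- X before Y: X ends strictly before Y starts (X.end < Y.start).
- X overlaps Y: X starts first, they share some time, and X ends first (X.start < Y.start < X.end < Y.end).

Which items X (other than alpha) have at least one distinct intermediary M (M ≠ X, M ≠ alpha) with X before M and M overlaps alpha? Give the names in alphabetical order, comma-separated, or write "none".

Target alpha = [Tue 23:00, Thu 13:00].
Intermediaries M with M overlaps alpha: mu.
Via mu — items with X before mu: zeta.
Union: zeta.

zeta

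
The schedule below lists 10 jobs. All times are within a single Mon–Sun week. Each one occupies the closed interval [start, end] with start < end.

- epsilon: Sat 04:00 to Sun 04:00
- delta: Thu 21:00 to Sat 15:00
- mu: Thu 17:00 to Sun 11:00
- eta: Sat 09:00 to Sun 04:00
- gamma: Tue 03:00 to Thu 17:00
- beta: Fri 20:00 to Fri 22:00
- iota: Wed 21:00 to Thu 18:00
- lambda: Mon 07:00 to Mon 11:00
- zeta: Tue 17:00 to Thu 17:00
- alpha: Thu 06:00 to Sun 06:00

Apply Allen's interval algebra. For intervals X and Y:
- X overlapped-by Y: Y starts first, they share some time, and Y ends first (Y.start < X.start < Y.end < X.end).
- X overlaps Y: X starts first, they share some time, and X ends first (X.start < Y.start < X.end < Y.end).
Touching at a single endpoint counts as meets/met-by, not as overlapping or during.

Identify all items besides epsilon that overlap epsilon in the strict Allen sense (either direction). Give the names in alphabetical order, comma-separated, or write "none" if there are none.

delta

Target epsilon = [Sat 04:00, Sun 04:00].
alpha [Thu 06:00, Sun 06:00] → contains → no.
beta [Fri 20:00, Fri 22:00] → before → no.
delta [Thu 21:00, Sat 15:00] → overlaps → yes.
eta [Sat 09:00, Sun 04:00] → finishes → no.
gamma [Tue 03:00, Thu 17:00] → before → no.
iota [Wed 21:00, Thu 18:00] → before → no.
lambda [Mon 07:00, Mon 11:00] → before → no.
mu [Thu 17:00, Sun 11:00] → contains → no.
zeta [Tue 17:00, Thu 17:00] → before → no.
Result: delta.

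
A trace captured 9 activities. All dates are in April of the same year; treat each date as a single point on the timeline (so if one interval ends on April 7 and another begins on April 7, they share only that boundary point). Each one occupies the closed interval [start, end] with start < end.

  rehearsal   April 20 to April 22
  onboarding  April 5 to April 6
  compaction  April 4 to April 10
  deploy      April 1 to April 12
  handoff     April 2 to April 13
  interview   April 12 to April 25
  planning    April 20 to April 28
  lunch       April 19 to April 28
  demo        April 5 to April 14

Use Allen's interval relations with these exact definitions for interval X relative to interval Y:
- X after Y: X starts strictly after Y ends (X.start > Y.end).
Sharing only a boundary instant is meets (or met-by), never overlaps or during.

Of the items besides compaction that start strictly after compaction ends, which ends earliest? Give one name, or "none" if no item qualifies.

Target compaction = [April 4, April 10].
demo [April 5, April 14] → overlapped-by → excluded.
deploy [April 1, April 12] → contains → excluded.
handoff [April 2, April 13] → contains → excluded.
interview [April 12, April 25] → after → candidate.
lunch [April 19, April 28] → after → candidate.
onboarding [April 5, April 6] → during → excluded.
planning [April 20, April 28] → after → candidate.
rehearsal [April 20, April 22] → after → candidate.
Among candidates, earliest end is April 22 → rehearsal.

rehearsal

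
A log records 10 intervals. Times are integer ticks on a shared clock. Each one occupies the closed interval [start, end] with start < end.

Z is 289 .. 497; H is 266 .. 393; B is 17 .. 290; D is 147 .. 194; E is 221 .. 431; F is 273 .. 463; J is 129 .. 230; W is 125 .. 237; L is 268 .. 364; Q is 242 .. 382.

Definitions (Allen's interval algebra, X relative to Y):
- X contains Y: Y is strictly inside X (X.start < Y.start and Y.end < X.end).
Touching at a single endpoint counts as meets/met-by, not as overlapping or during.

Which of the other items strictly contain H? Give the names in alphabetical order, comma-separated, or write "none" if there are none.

E

Target H = [266, 393].
B [17, 290] → overlaps → no.
D [147, 194] → before → no.
E [221, 431] → contains → yes.
F [273, 463] → overlapped-by → no.
J [129, 230] → before → no.
L [268, 364] → during → no.
Q [242, 382] → overlaps → no.
W [125, 237] → before → no.
Z [289, 497] → overlapped-by → no.
Result: E.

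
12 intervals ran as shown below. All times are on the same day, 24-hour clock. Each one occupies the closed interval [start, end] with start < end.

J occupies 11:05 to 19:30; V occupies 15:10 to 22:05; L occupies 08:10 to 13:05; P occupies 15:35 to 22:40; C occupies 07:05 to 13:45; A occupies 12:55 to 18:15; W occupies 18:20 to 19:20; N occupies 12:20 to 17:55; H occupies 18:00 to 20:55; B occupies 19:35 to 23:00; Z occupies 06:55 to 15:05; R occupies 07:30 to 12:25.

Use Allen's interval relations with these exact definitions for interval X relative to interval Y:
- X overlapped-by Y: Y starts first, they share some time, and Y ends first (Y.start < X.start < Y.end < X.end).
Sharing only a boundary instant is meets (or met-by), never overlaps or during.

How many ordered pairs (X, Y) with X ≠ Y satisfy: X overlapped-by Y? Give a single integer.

Checking all 132 ordered pairs for relation 'overlapped-by'; matching pairs in alphabetical order:
(A, C): A overlapped-by C ✓
(A, L): A overlapped-by L ✓
(A, N): A overlapped-by N ✓
(A, Z): A overlapped-by Z ✓
(B, H): B overlapped-by H ✓
(B, P): B overlapped-by P ✓
(B, V): B overlapped-by V ✓
(H, A): H overlapped-by A ✓
(H, J): H overlapped-by J ✓
(J, C): J overlapped-by C ✓
(J, L): J overlapped-by L ✓
(J, R): J overlapped-by R ✓
(J, Z): J overlapped-by Z ✓
(L, R): L overlapped-by R ✓
(N, C): N overlapped-by C ✓
(N, L): N overlapped-by L ✓
(N, R): N overlapped-by R ✓
(N, Z): N overlapped-by Z ✓
(P, A): P overlapped-by A ✓
(P, J): P overlapped-by J ✓
(P, N): P overlapped-by N ✓
(P, V): P overlapped-by V ✓
(V, A): V overlapped-by A ✓
(V, J): V overlapped-by J ✓
... plus 1 further pairs not listed.
Count: 25.

25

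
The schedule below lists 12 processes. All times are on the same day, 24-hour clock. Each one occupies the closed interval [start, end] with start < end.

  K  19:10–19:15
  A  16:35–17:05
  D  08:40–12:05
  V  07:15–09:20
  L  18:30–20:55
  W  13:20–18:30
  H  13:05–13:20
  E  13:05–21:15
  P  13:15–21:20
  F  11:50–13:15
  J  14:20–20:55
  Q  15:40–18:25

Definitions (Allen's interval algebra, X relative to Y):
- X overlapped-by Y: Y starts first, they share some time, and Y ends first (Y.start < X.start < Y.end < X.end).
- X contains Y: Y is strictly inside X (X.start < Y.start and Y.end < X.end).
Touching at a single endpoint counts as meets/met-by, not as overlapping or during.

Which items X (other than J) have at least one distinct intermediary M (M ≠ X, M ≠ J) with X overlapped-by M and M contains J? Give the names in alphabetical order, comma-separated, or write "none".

P

Target J = [14:20, 20:55].
Intermediaries M with M contains J: E, P.
Via E — items with X overlapped-by E: P.
Via P — items with X overlapped-by P: none.
Union: P.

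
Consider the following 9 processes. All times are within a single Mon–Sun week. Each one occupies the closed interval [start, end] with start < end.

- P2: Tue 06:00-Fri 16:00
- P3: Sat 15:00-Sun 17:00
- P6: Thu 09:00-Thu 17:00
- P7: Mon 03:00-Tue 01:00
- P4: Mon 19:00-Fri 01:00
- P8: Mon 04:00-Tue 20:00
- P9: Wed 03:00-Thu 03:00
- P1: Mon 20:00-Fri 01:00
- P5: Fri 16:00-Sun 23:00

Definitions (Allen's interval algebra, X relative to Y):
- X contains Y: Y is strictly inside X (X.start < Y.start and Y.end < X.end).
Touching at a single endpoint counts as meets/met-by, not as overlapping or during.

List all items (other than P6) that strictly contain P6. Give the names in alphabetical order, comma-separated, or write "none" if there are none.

Target P6 = [Thu 09:00, Thu 17:00].
P1 [Mon 20:00, Fri 01:00] → contains → yes.
P2 [Tue 06:00, Fri 16:00] → contains → yes.
P3 [Sat 15:00, Sun 17:00] → after → no.
P4 [Mon 19:00, Fri 01:00] → contains → yes.
P5 [Fri 16:00, Sun 23:00] → after → no.
P7 [Mon 03:00, Tue 01:00] → before → no.
P8 [Mon 04:00, Tue 20:00] → before → no.
P9 [Wed 03:00, Thu 03:00] → before → no.
Result: P1, P2, P4.

P1, P2, P4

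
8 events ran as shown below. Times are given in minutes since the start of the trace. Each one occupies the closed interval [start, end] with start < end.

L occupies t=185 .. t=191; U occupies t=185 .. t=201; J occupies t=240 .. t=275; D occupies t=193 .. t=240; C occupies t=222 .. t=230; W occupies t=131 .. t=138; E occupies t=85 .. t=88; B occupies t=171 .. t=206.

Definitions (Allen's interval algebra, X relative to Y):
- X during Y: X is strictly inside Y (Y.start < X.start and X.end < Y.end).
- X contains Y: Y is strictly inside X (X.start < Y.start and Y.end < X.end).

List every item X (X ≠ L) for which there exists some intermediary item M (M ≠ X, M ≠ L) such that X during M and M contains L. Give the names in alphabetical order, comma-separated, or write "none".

Target L = [t=185, t=191].
Intermediaries M with M contains L: B.
Via B — items with X during B: U.
Union: U.

U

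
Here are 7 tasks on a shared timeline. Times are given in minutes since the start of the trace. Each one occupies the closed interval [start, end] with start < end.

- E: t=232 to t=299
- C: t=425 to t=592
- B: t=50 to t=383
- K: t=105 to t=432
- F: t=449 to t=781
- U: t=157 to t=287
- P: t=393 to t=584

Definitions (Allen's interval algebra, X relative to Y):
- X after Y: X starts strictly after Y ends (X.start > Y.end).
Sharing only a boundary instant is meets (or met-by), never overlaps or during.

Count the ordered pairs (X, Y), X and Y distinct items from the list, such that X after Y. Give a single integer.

Checking all 42 ordered pairs for relation 'after'; matching pairs in alphabetical order:
(C, B): C after B ✓
(C, E): C after E ✓
(C, U): C after U ✓
(F, B): F after B ✓
(F, E): F after E ✓
(F, K): F after K ✓
(F, U): F after U ✓
(P, B): P after B ✓
(P, E): P after E ✓
(P, U): P after U ✓
Count: 10.

10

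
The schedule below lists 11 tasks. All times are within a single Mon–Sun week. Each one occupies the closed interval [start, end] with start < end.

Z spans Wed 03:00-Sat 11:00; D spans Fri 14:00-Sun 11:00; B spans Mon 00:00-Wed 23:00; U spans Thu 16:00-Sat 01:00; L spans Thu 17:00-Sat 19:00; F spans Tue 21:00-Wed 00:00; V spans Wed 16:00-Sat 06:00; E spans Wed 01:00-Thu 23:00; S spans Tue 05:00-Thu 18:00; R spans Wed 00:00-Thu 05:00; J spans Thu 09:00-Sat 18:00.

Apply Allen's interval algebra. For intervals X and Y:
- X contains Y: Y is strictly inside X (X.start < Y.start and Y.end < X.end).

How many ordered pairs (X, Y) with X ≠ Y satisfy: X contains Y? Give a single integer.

Checking all 110 ordered pairs for relation 'contains'; matching pairs in alphabetical order:
(B, F): B contains F ✓
(J, U): J contains U ✓
(S, F): S contains F ✓
(S, R): S contains R ✓
(V, U): V contains U ✓
(Z, U): Z contains U ✓
(Z, V): Z contains V ✓
Count: 7.

7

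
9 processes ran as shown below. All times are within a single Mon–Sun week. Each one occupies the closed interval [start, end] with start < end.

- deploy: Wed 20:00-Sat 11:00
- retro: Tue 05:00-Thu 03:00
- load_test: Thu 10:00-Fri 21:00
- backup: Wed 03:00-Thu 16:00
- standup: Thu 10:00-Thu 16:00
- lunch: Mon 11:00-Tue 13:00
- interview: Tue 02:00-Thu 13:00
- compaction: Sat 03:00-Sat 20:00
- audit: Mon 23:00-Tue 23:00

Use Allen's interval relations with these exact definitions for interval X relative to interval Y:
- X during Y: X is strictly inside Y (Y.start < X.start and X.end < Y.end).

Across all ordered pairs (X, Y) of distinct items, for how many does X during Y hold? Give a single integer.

3

Checking all 72 ordered pairs for relation 'during'; matching pairs in alphabetical order:
(load_test, deploy): load_test during deploy ✓
(retro, interview): retro during interview ✓
(standup, deploy): standup during deploy ✓
Count: 3.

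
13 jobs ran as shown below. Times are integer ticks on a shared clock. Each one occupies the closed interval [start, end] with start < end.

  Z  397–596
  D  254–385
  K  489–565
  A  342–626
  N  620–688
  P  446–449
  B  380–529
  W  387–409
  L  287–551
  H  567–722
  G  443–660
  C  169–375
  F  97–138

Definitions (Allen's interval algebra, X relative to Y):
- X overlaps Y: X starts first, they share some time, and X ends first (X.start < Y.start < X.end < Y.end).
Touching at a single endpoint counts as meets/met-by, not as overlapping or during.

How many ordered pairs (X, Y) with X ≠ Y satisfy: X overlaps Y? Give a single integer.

Checking all 156 ordered pairs for relation 'overlaps'; matching pairs in alphabetical order:
(A, G): A overlaps G ✓
(A, H): A overlaps H ✓
(A, N): A overlaps N ✓
(B, G): B overlaps G ✓
(B, K): B overlaps K ✓
(B, Z): B overlaps Z ✓
(C, A): C overlaps A ✓
(C, D): C overlaps D ✓
(C, L): C overlaps L ✓
(D, A): D overlaps A ✓
(D, B): D overlaps B ✓
(D, L): D overlaps L ✓
(G, H): G overlaps H ✓
(G, N): G overlaps N ✓
(L, A): L overlaps A ✓
(L, G): L overlaps G ✓
(L, K): L overlaps K ✓
(L, Z): L overlaps Z ✓
(W, Z): W overlaps Z ✓
(Z, G): Z overlaps G ✓
(Z, H): Z overlaps H ✓
Count: 21.

21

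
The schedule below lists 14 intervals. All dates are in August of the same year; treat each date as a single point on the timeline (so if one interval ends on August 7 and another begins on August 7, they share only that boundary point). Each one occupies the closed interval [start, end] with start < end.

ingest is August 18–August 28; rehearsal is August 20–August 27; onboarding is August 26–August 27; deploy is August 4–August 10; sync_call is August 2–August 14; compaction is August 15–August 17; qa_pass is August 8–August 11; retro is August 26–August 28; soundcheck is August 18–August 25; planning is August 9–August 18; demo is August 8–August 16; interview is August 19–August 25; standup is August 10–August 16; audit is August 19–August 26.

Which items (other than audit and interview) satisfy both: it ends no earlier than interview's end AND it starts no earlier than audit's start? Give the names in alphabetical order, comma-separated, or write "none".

onboarding, rehearsal, retro

Conditions: its end is no earlier than interview's end (X.end >= August 25) AND its start is no earlier than audit's start (X.start >= August 19).
compaction: end August 17 >= August 25? ✗; start August 15 >= August 19? ✗ → no.
demo: end August 16 >= August 25? ✗; start August 8 >= August 19? ✗ → no.
deploy: end August 10 >= August 25? ✗; start August 4 >= August 19? ✗ → no.
ingest: end August 28 >= August 25? ✓; start August 18 >= August 19? ✗ → no.
onboarding: end August 27 >= August 25? ✓; start August 26 >= August 19? ✓ → yes.
planning: end August 18 >= August 25? ✗; start August 9 >= August 19? ✗ → no.
qa_pass: end August 11 >= August 25? ✗; start August 8 >= August 19? ✗ → no.
rehearsal: end August 27 >= August 25? ✓; start August 20 >= August 19? ✓ → yes.
retro: end August 28 >= August 25? ✓; start August 26 >= August 19? ✓ → yes.
soundcheck: end August 25 >= August 25? ✓; start August 18 >= August 19? ✗ → no.
standup: end August 16 >= August 25? ✗; start August 10 >= August 19? ✗ → no.
sync_call: end August 14 >= August 25? ✗; start August 2 >= August 19? ✗ → no.
Result: onboarding, rehearsal, retro.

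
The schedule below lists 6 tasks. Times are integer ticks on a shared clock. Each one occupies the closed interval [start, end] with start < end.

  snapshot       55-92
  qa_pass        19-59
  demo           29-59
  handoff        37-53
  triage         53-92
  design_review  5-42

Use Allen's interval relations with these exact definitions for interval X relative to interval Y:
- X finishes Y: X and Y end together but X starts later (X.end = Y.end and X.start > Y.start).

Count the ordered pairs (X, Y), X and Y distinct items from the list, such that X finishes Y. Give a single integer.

Checking all 30 ordered pairs for relation 'finishes'; matching pairs in alphabetical order:
(demo, qa_pass): demo finishes qa_pass ✓
(snapshot, triage): snapshot finishes triage ✓
Count: 2.

2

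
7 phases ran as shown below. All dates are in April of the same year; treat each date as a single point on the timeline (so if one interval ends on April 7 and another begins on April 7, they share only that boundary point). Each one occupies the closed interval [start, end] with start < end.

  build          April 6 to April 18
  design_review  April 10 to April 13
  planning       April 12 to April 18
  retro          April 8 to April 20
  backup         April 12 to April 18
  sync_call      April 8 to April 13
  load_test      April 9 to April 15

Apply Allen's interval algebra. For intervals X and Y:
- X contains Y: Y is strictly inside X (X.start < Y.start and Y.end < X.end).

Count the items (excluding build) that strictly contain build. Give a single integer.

Target build = [April 6, April 18].
backup [April 12, April 18] → finishes → no.
design_review [April 10, April 13] → during → no.
load_test [April 9, April 15] → during → no.
planning [April 12, April 18] → finishes → no.
retro [April 8, April 20] → overlapped-by → no.
sync_call [April 8, April 13] → during → no.
Total: 0.

0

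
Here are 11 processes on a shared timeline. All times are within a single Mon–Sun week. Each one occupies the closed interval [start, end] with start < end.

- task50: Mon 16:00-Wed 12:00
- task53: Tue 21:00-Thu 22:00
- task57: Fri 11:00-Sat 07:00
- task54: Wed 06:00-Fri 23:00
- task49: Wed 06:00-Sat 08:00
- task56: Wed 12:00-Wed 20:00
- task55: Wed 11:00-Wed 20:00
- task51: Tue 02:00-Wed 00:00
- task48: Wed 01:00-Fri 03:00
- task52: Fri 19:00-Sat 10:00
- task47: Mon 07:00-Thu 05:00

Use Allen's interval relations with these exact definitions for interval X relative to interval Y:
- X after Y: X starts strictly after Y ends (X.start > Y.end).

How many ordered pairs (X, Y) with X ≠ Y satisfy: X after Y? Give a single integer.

19

Checking all 110 ordered pairs for relation 'after'; matching pairs in alphabetical order:
(task48, task51): task48 after task51 ✓
(task49, task51): task49 after task51 ✓
(task52, task47): task52 after task47 ✓
(task52, task48): task52 after task48 ✓
(task52, task50): task52 after task50 ✓
(task52, task51): task52 after task51 ✓
(task52, task53): task52 after task53 ✓
(task52, task55): task52 after task55 ✓
(task52, task56): task52 after task56 ✓
(task54, task51): task54 after task51 ✓
(task55, task51): task55 after task51 ✓
(task56, task51): task56 after task51 ✓
(task57, task47): task57 after task47 ✓
(task57, task48): task57 after task48 ✓
(task57, task50): task57 after task50 ✓
(task57, task51): task57 after task51 ✓
(task57, task53): task57 after task53 ✓
(task57, task55): task57 after task55 ✓
(task57, task56): task57 after task56 ✓
Count: 19.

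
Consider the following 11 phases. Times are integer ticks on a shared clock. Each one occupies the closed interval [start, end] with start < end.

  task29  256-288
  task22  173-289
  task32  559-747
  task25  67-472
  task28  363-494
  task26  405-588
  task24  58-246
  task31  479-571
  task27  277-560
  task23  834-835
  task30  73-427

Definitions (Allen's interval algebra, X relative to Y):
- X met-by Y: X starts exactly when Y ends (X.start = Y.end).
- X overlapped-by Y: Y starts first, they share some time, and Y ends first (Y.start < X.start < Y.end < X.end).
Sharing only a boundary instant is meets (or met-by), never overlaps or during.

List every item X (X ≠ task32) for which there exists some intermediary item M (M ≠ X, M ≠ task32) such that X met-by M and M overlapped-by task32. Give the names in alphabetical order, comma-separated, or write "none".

none

Target task32 = [559, 747].
Intermediaries M with M overlapped-by task32: none.
Union: none.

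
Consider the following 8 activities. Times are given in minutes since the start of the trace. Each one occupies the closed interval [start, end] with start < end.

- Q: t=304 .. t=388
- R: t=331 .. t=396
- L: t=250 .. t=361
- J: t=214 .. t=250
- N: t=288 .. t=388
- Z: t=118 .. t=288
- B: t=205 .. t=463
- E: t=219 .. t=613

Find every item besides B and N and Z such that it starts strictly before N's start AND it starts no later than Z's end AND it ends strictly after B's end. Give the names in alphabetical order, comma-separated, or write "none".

E

Conditions: its start is strictly before N's start (X.start < t=288) AND its start is no later than Z's end (X.start <= t=288) AND its end is strictly after B's end (X.end > t=463).
E: start t=219 < t=288? ✓; start t=219 <= t=288? ✓; end t=613 > t=463? ✓ → yes.
J: start t=214 < t=288? ✓; start t=214 <= t=288? ✓; end t=250 > t=463? ✗ → no.
L: start t=250 < t=288? ✓; start t=250 <= t=288? ✓; end t=361 > t=463? ✗ → no.
Q: start t=304 < t=288? ✗; start t=304 <= t=288? ✗; end t=388 > t=463? ✗ → no.
R: start t=331 < t=288? ✗; start t=331 <= t=288? ✗; end t=396 > t=463? ✗ → no.
Result: E.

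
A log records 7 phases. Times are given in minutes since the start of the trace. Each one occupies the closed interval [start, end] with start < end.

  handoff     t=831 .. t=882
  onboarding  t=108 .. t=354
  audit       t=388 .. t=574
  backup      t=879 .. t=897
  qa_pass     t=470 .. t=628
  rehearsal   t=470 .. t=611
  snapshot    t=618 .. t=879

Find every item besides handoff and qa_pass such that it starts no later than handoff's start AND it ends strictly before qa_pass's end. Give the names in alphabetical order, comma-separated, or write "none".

audit, onboarding, rehearsal

Conditions: its start is no later than handoff's start (X.start <= t=831) AND its end is strictly before qa_pass's end (X.end < t=628).
audit: start t=388 <= t=831? ✓; end t=574 < t=628? ✓ → yes.
backup: start t=879 <= t=831? ✗; end t=897 < t=628? ✗ → no.
onboarding: start t=108 <= t=831? ✓; end t=354 < t=628? ✓ → yes.
rehearsal: start t=470 <= t=831? ✓; end t=611 < t=628? ✓ → yes.
snapshot: start t=618 <= t=831? ✓; end t=879 < t=628? ✗ → no.
Result: audit, onboarding, rehearsal.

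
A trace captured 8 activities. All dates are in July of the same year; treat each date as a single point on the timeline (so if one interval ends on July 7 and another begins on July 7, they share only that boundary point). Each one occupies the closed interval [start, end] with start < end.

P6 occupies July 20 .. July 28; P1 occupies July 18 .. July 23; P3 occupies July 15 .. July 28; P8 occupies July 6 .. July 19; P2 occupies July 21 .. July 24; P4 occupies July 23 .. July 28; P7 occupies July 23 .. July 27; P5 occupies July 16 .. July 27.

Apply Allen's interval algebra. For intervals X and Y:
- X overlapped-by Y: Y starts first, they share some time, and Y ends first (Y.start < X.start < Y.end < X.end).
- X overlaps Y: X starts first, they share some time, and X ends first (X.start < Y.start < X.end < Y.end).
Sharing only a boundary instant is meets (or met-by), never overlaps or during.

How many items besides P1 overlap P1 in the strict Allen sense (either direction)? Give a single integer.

Target P1 = [July 18, July 23].
P2 [July 21, July 24] → overlapped-by → counts.
P3 [July 15, July 28] → contains → no.
P4 [July 23, July 28] → met-by → no.
P5 [July 16, July 27] → contains → no.
P6 [July 20, July 28] → overlapped-by → counts.
P7 [July 23, July 27] → met-by → no.
P8 [July 6, July 19] → overlaps → counts.
Total: 3.

3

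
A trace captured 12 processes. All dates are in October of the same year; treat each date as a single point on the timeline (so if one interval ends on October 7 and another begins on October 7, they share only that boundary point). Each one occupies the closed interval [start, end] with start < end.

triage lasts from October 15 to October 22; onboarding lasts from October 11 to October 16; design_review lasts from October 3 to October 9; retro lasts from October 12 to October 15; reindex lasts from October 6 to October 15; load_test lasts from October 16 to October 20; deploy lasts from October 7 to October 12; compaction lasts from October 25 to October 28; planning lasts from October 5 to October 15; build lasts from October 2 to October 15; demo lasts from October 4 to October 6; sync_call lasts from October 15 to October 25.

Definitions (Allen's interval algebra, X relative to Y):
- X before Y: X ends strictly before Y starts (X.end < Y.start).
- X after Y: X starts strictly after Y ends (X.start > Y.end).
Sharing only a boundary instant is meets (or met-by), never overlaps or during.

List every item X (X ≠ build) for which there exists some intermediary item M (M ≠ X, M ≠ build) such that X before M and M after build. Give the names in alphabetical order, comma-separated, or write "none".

Target build = [October 2, October 15].
Intermediaries M with M after build: compaction, load_test.
Via compaction — items with X before compaction: demo, deploy, design_review, load_test, onboarding, planning, reindex, retro, triage.
Via load_test — items with X before load_test: demo, deploy, design_review, planning, reindex, retro.
Union: demo, deploy, design_review, load_test, onboarding, planning, reindex, retro, triage.

demo, deploy, design_review, load_test, onboarding, planning, reindex, retro, triage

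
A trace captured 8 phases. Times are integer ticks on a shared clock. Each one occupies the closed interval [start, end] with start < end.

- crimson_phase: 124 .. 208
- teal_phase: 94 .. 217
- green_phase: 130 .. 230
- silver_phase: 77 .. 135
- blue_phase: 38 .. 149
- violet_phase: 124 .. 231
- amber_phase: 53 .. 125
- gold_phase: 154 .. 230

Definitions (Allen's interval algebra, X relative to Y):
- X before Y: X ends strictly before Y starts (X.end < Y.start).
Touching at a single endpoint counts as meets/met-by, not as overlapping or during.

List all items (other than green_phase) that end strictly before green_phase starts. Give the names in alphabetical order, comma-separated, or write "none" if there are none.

amber_phase

Target green_phase = [130, 230].
amber_phase [53, 125] → before → yes.
blue_phase [38, 149] → overlaps → no.
crimson_phase [124, 208] → overlaps → no.
gold_phase [154, 230] → finishes → no.
silver_phase [77, 135] → overlaps → no.
teal_phase [94, 217] → overlaps → no.
violet_phase [124, 231] → contains → no.
Result: amber_phase.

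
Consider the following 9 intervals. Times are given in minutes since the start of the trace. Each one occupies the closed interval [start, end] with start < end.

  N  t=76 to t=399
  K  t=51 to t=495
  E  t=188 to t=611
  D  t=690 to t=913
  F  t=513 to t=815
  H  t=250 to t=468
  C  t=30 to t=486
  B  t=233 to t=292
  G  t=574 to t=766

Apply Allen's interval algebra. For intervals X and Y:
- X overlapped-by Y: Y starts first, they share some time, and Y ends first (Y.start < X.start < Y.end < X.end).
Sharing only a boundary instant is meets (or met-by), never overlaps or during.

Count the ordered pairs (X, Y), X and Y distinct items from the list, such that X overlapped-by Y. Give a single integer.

10

Checking all 72 ordered pairs for relation 'overlapped-by'; matching pairs in alphabetical order:
(D, F): D overlapped-by F ✓
(D, G): D overlapped-by G ✓
(E, C): E overlapped-by C ✓
(E, K): E overlapped-by K ✓
(E, N): E overlapped-by N ✓
(F, E): F overlapped-by E ✓
(G, E): G overlapped-by E ✓
(H, B): H overlapped-by B ✓
(H, N): H overlapped-by N ✓
(K, C): K overlapped-by C ✓
Count: 10.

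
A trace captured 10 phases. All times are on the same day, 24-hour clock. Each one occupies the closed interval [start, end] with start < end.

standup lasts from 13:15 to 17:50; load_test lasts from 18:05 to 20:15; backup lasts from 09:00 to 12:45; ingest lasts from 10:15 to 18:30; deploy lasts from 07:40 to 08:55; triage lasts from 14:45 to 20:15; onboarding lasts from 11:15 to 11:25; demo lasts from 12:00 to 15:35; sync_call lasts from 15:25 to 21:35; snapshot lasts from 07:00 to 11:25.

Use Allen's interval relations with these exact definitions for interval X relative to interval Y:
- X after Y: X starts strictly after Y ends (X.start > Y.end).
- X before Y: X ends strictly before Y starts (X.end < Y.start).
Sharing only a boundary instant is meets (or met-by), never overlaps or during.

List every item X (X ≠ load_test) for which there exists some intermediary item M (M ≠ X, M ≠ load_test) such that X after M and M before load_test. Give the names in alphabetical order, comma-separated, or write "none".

Target load_test = [18:05, 20:15].
Intermediaries M with M before load_test: backup, demo, deploy, onboarding, snapshot, standup.
Via backup — items with X after backup: standup, sync_call, triage.
Via demo — items with X after demo: none.
Via deploy — items with X after deploy: backup, demo, ingest, onboarding, standup, sync_call, triage.
Via onboarding — items with X after onboarding: demo, standup, sync_call, triage.
Via snapshot — items with X after snapshot: demo, standup, sync_call, triage.
Via standup — items with X after standup: none.
Union: backup, demo, ingest, onboarding, standup, sync_call, triage.

backup, demo, ingest, onboarding, standup, sync_call, triage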